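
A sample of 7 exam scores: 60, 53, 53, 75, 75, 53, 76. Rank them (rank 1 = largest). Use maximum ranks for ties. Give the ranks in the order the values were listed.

Sorted (descending): 76, 75, 75, 60, 53, 53, 53
The 2 values of 75 occupy positions 2–3 → each gets rank 3.
The 3 values of 53 occupy positions 5–7 → each gets rank 7.

4, 7, 7, 3, 3, 7, 1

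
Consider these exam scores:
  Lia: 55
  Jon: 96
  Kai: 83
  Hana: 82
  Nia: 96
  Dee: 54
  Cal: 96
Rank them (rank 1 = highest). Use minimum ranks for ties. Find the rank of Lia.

Sorted (descending): 96, 96, 96, 83, 82, 55, 54
The 3 values of 96 occupy positions 1–3 → each gets rank 1.
Lia has value 55 → rank 6.

6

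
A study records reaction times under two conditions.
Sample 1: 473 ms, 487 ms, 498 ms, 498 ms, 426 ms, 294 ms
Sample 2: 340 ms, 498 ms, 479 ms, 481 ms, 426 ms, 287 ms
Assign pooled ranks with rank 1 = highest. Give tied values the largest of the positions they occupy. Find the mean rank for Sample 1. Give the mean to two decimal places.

Sorted (descending): 498, 498, 498, 487, 481, 479, 473, 426, 426, 340, 294, 287
The 3 values of 498 occupy positions 1–3 → each gets rank 3.
The 2 values of 426 occupy positions 8–9 → each gets rank 9.
Sample 1 values → pooled ranks: 473→7, 487→4, 498→3, 498→3, 426→9, 294→11
Mean rank = (7 + 4 + 3 + 3 + 9 + 11) / 6 = 6.17

6.17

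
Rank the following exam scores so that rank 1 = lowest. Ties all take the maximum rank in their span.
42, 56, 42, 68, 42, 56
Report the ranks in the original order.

3, 5, 3, 6, 3, 5

Sorted (ascending): 42, 42, 42, 56, 56, 68
The 3 values of 42 occupy positions 1–3 → each gets rank 3.
The 2 values of 56 occupy positions 4–5 → each gets rank 5.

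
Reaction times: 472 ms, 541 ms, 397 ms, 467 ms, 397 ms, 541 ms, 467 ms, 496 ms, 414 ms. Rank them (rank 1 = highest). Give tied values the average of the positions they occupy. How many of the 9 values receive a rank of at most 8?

7

Sorted (descending): 541, 541, 496, 472, 467, 467, 414, 397, 397
The 2 values of 541 occupy positions 1–2 → average rank (1+2)/2 = 1.5.
The 2 values of 467 occupy positions 5–6 → average rank (5+6)/2 = 5.5.
The 2 values of 397 occupy positions 8–9 → average rank (8+9)/2 = 8.5.
Ranks ≤ 8: {1.5, 1.5, 3, 4, 5.5, 5.5, 7} → 7 values.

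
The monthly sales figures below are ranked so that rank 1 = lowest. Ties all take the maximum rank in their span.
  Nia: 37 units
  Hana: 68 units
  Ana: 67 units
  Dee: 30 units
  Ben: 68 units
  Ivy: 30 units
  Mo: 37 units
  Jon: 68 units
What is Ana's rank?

Sorted (ascending): 30, 30, 37, 37, 67, 68, 68, 68
The 2 values of 30 occupy positions 1–2 → each gets rank 2.
The 2 values of 37 occupy positions 3–4 → each gets rank 4.
The 3 values of 68 occupy positions 6–8 → each gets rank 8.
Ana has value 67 units → rank 5.

5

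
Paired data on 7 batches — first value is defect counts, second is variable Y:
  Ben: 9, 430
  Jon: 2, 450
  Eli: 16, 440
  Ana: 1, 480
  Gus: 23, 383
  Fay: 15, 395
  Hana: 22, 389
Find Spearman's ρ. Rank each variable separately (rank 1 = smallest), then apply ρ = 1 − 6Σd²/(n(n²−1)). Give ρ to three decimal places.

Ranks of variable 1: 3, 2, 5, 1, 7, 4, 6
Ranks of variable 2: 4, 6, 5, 7, 1, 3, 2
d = r₁ − r₂: -1, -4, 0, -6, 6, 1, 4
d²: 1, 16, 0, 36, 36, 1, 16; Σd² = 106
ρ = 1 − 6·106/(7·48) = 1 − 636/336 = -0.893

-0.893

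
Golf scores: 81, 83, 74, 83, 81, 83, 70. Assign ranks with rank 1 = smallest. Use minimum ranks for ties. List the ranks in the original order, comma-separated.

3, 5, 2, 5, 3, 5, 1

Sorted (ascending): 70, 74, 81, 81, 83, 83, 83
The 2 values of 81 occupy positions 3–4 → each gets rank 3.
The 3 values of 83 occupy positions 5–7 → each gets rank 5.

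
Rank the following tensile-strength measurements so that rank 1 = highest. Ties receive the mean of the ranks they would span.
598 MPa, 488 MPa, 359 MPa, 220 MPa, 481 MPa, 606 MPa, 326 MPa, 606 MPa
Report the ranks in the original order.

Sorted (descending): 606, 606, 598, 488, 481, 359, 326, 220
The 2 values of 606 occupy positions 1–2 → average rank (1+2)/2 = 1.5.

3, 4, 6, 8, 5, 1.5, 7, 1.5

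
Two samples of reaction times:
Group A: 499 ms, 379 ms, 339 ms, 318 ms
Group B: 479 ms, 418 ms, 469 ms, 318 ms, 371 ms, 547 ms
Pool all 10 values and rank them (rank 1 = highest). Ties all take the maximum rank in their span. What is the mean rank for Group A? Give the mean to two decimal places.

Sorted (descending): 547, 499, 479, 469, 418, 379, 371, 339, 318, 318
The 2 values of 318 occupy positions 9–10 → each gets rank 10.
Group A values → pooled ranks: 499→2, 379→6, 339→8, 318→10
Mean rank = (2 + 6 + 8 + 10) / 4 = 6.50

6.50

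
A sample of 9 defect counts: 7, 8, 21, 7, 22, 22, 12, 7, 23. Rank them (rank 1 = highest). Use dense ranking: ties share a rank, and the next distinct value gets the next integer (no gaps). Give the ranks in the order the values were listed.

Sorted (descending): 23, 22, 22, 21, 12, 8, 7, 7, 7
The 2 values of 22 share dense rank 2.
The 3 values of 7 share dense rank 6.
Remaining distinct values take the next consecutive integers.

6, 5, 3, 6, 2, 2, 4, 6, 1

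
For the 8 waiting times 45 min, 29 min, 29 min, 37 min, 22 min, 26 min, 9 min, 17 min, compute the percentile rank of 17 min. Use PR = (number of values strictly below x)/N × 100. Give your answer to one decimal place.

N = 8.
Strictly below 17: 1. Equal to 17: 1.
PR = 1/8 × 100 = 12.5

12.5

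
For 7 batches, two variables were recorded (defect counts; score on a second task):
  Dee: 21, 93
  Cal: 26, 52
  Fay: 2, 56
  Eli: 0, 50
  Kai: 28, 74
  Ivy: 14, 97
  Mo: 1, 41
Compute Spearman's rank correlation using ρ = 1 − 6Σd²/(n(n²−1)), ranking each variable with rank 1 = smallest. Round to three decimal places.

Ranks of variable 1: 5, 6, 3, 1, 7, 4, 2
Ranks of variable 2: 6, 3, 4, 2, 5, 7, 1
d = r₁ − r₂: -1, 3, -1, -1, 2, -3, 1
d²: 1, 9, 1, 1, 4, 9, 1; Σd² = 26
ρ = 1 − 6·26/(7·48) = 1 − 156/336 = 0.536

0.536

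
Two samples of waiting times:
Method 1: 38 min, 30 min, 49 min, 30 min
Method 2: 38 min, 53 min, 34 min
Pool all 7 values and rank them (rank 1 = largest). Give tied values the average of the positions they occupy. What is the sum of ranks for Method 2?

9.5

Sorted (descending): 53, 49, 38, 38, 34, 30, 30
The 2 values of 38 occupy positions 3–4 → average rank (3+4)/2 = 3.5.
The 2 values of 30 occupy positions 6–7 → average rank (6+7)/2 = 6.5.
Method 2 values → pooled ranks: 38→3.5, 53→1, 34→5
Rank sum = 3.5 + 1 + 5 = 9.5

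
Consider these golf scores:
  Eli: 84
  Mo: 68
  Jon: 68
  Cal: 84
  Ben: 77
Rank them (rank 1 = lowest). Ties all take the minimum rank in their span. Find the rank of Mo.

1

Sorted (ascending): 68, 68, 77, 84, 84
The 2 values of 68 occupy positions 1–2 → each gets rank 1.
The 2 values of 84 occupy positions 4–5 → each gets rank 4.
Mo has value 68 → rank 1.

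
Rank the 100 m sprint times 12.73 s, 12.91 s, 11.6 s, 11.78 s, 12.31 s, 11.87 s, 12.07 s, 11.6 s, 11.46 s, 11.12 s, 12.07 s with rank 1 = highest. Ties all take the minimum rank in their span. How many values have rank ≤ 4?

5

Sorted (descending): 12.91, 12.73, 12.31, 12.07, 12.07, 11.87, 11.78, 11.6, 11.6, 11.46, 11.12
The 2 values of 12.07 occupy positions 4–5 → each gets rank 4.
The 2 values of 11.6 occupy positions 8–9 → each gets rank 8.
Ranks ≤ 4: {1, 2, 3, 4, 4} → 5 values.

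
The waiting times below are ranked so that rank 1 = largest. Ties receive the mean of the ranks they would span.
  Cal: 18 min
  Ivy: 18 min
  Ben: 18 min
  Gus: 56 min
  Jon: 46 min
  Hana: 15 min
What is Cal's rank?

Sorted (descending): 56, 46, 18, 18, 18, 15
The 3 values of 18 occupy positions 3–5 → average rank 4.
Cal has value 18 min → rank 4.

4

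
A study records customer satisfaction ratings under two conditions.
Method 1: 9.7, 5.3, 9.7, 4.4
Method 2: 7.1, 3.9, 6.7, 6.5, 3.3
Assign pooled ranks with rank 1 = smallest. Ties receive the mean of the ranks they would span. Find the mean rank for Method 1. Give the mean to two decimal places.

6.00

Sorted (ascending): 3.3, 3.9, 4.4, 5.3, 6.5, 6.7, 7.1, 9.7, 9.7
The 2 values of 9.7 occupy positions 8–9 → average rank (8+9)/2 = 8.5.
Method 1 values → pooled ranks: 9.7→8.5, 5.3→4, 9.7→8.5, 4.4→3
Mean rank = (8.5 + 4 + 8.5 + 3) / 4 = 6.00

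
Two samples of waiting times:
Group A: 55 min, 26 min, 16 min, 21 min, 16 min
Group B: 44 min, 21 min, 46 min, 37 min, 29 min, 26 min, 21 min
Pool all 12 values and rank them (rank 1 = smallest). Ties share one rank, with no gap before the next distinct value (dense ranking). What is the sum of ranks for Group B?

Sorted (ascending): 16, 16, 21, 21, 21, 26, 26, 29, 37, 44, 46, 55
The 2 values of 16 share dense rank 1.
The 3 values of 21 share dense rank 2.
The 2 values of 26 share dense rank 3.
Remaining distinct values take the next consecutive integers.
Group B values → pooled ranks: 44→6, 21→2, 46→7, 37→5, 29→4, 26→3, 21→2
Rank sum = 6 + 2 + 7 + 5 + 4 + 3 + 2 = 29

29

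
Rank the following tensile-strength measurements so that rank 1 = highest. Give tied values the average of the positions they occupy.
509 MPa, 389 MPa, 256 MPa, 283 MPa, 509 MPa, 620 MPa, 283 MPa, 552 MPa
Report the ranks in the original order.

Sorted (descending): 620, 552, 509, 509, 389, 283, 283, 256
The 2 values of 509 occupy positions 3–4 → average rank (3+4)/2 = 3.5.
The 2 values of 283 occupy positions 6–7 → average rank (6+7)/2 = 6.5.

3.5, 5, 8, 6.5, 3.5, 1, 6.5, 2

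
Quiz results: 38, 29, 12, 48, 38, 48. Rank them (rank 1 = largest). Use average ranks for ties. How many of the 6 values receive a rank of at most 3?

2

Sorted (descending): 48, 48, 38, 38, 29, 12
The 2 values of 48 occupy positions 1–2 → average rank (1+2)/2 = 1.5.
The 2 values of 38 occupy positions 3–4 → average rank (3+4)/2 = 3.5.
Ranks ≤ 3: {1.5, 1.5} → 2 values.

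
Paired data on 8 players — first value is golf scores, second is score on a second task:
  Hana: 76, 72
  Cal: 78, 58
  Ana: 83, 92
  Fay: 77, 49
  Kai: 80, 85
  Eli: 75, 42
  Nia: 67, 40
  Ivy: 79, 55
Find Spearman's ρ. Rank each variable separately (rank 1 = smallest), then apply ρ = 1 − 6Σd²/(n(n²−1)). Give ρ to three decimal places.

Ranks of variable 1: 3, 5, 8, 4, 7, 2, 1, 6
Ranks of variable 2: 6, 5, 8, 3, 7, 2, 1, 4
d = r₁ − r₂: -3, 0, 0, 1, 0, 0, 0, 2
d²: 9, 0, 0, 1, 0, 0, 0, 4; Σd² = 14
ρ = 1 − 6·14/(8·63) = 1 − 84/504 = 0.833

0.833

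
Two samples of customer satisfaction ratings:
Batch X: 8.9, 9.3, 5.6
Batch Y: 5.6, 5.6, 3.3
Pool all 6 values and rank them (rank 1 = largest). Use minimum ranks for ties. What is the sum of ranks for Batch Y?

Sorted (descending): 9.3, 8.9, 5.6, 5.6, 5.6, 3.3
The 3 values of 5.6 occupy positions 3–5 → each gets rank 3.
Batch Y values → pooled ranks: 5.6→3, 5.6→3, 3.3→6
Rank sum = 3 + 3 + 6 = 12

12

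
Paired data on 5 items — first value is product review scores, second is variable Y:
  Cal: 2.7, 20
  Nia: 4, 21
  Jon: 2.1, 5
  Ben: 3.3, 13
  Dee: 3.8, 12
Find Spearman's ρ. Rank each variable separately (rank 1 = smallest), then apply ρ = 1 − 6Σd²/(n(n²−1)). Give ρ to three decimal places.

0.600

Ranks of variable 1: 2, 5, 1, 3, 4
Ranks of variable 2: 4, 5, 1, 3, 2
d = r₁ − r₂: -2, 0, 0, 0, 2
d²: 4, 0, 0, 0, 4; Σd² = 8
ρ = 1 − 6·8/(5·24) = 1 − 48/120 = 0.600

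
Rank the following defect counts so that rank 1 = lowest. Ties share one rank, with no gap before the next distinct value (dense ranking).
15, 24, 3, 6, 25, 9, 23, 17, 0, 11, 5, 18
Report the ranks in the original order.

Sorted (ascending): 0, 3, 5, 6, 9, 11, 15, 17, 18, 23, 24, 25
No ties — each value takes its position as its rank.

7, 11, 2, 4, 12, 5, 10, 8, 1, 6, 3, 9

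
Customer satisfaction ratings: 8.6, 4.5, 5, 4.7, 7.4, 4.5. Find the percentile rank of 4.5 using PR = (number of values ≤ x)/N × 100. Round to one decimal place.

33.3

N = 6.
Strictly below 4.5: 0. Equal to 4.5: 2.
PR = 2/6 × 100 = 33.3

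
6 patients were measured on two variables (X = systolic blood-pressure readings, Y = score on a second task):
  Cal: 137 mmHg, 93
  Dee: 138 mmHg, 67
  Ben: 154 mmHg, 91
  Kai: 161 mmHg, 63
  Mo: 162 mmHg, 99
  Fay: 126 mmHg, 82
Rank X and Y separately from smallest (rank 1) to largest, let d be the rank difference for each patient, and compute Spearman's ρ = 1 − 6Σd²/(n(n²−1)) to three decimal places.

0.143

Ranks of variable 1: 2, 3, 4, 5, 6, 1
Ranks of variable 2: 5, 2, 4, 1, 6, 3
d = r₁ − r₂: -3, 1, 0, 4, 0, -2
d²: 9, 1, 0, 16, 0, 4; Σd² = 30
ρ = 1 − 6·30/(6·35) = 1 − 180/210 = 0.143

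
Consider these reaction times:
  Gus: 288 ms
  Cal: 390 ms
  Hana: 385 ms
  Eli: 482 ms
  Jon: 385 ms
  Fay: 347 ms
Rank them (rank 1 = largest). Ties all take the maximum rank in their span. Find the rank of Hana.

4

Sorted (descending): 482, 390, 385, 385, 347, 288
The 2 values of 385 occupy positions 3–4 → each gets rank 4.
Hana has value 385 ms → rank 4.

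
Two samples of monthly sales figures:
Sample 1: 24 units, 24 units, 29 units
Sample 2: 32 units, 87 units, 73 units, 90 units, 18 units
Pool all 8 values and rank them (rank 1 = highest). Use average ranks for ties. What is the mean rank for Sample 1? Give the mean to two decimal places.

6.00

Sorted (descending): 90, 87, 73, 32, 29, 24, 24, 18
The 2 values of 24 occupy positions 6–7 → average rank (6+7)/2 = 6.5.
Sample 1 values → pooled ranks: 24→6.5, 24→6.5, 29→5
Mean rank = (6.5 + 6.5 + 5) / 3 = 6.00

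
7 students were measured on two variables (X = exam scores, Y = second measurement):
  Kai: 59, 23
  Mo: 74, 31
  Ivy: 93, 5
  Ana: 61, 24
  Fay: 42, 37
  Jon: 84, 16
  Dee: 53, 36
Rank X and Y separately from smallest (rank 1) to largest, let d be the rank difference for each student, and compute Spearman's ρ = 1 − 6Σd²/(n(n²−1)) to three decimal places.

-0.857

Ranks of variable 1: 3, 5, 7, 4, 1, 6, 2
Ranks of variable 2: 3, 5, 1, 4, 7, 2, 6
d = r₁ − r₂: 0, 0, 6, 0, -6, 4, -4
d²: 0, 0, 36, 0, 36, 16, 16; Σd² = 104
ρ = 1 − 6·104/(7·48) = 1 − 624/336 = -0.857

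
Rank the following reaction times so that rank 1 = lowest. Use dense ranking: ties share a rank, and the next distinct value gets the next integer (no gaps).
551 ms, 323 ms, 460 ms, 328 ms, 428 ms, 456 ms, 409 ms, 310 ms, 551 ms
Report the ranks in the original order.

8, 2, 7, 3, 5, 6, 4, 1, 8

Sorted (ascending): 310, 323, 328, 409, 428, 456, 460, 551, 551
The 2 values of 551 share dense rank 8.
Remaining distinct values take the next consecutive integers.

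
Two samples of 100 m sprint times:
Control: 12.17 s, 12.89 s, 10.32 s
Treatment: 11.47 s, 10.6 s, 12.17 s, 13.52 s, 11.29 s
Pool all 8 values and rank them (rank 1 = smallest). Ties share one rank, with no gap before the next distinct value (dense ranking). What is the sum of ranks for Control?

12

Sorted (ascending): 10.32, 10.6, 11.29, 11.47, 12.17, 12.17, 12.89, 13.52
The 2 values of 12.17 share dense rank 5.
Remaining distinct values take the next consecutive integers.
Control values → pooled ranks: 12.17→5, 12.89→6, 10.32→1
Rank sum = 5 + 6 + 1 = 12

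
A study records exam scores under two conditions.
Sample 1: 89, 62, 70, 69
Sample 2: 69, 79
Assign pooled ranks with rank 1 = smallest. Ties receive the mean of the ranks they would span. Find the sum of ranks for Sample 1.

Sorted (ascending): 62, 69, 69, 70, 79, 89
The 2 values of 69 occupy positions 2–3 → average rank (2+3)/2 = 2.5.
Sample 1 values → pooled ranks: 89→6, 62→1, 70→4, 69→2.5
Rank sum = 6 + 1 + 4 + 2.5 = 13.5

13.5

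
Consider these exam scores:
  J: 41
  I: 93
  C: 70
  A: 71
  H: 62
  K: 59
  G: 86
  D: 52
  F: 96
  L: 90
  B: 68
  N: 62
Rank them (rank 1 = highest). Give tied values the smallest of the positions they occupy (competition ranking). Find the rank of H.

8

Sorted (descending): 96, 93, 90, 86, 71, 70, 68, 62, 62, 59, 52, 41
The 2 values of 62 occupy positions 8–9 → each gets rank 8.
H has value 62 → rank 8.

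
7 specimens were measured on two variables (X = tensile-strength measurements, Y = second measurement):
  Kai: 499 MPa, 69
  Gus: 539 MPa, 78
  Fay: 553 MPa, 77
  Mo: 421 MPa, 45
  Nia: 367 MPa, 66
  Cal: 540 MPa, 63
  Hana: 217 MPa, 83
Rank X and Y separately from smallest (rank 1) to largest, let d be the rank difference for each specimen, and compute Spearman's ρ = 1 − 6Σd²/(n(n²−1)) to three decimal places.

Ranks of variable 1: 4, 5, 7, 3, 2, 6, 1
Ranks of variable 2: 4, 6, 5, 1, 3, 2, 7
d = r₁ − r₂: 0, -1, 2, 2, -1, 4, -6
d²: 0, 1, 4, 4, 1, 16, 36; Σd² = 62
ρ = 1 − 6·62/(7·48) = 1 − 372/336 = -0.107

-0.107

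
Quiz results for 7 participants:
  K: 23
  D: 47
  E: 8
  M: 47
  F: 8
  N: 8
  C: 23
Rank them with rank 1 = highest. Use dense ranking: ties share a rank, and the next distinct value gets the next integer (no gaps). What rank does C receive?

2

Sorted (descending): 47, 47, 23, 23, 8, 8, 8
The 2 values of 47 share dense rank 1.
The 2 values of 23 share dense rank 2.
The 3 values of 8 share dense rank 3.
C has value 23 → rank 2.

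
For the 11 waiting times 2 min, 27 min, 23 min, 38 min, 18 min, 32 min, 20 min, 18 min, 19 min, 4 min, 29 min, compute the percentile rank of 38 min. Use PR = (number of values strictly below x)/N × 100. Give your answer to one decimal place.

N = 11.
Strictly below 38: 10. Equal to 38: 1.
PR = 10/11 × 100 = 90.9

90.9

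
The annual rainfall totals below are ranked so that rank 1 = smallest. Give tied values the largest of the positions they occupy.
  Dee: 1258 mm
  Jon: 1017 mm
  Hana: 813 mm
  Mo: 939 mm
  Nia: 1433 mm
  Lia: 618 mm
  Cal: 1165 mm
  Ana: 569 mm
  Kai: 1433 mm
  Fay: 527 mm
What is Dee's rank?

Sorted (ascending): 527, 569, 618, 813, 939, 1017, 1165, 1258, 1433, 1433
The 2 values of 1433 occupy positions 9–10 → each gets rank 10.
Dee has value 1258 mm → rank 8.

8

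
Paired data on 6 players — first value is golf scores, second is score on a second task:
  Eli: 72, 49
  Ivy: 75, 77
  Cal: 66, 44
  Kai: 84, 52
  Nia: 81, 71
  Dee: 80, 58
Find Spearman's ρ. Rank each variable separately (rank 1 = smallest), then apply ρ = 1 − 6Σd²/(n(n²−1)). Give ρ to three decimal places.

Ranks of variable 1: 2, 3, 1, 6, 5, 4
Ranks of variable 2: 2, 6, 1, 3, 5, 4
d = r₁ − r₂: 0, -3, 0, 3, 0, 0
d²: 0, 9, 0, 9, 0, 0; Σd² = 18
ρ = 1 − 6·18/(6·35) = 1 − 108/210 = 0.486

0.486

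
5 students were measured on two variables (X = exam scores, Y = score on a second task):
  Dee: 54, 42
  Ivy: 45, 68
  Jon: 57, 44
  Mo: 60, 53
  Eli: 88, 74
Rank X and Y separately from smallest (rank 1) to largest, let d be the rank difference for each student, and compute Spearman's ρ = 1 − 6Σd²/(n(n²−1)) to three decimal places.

0.400

Ranks of variable 1: 2, 1, 3, 4, 5
Ranks of variable 2: 1, 4, 2, 3, 5
d = r₁ − r₂: 1, -3, 1, 1, 0
d²: 1, 9, 1, 1, 0; Σd² = 12
ρ = 1 − 6·12/(5·24) = 1 − 72/120 = 0.400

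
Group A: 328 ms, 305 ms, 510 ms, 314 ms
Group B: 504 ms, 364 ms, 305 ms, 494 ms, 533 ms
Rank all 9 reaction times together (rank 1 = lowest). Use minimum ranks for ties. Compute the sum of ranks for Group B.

28

Sorted (ascending): 305, 305, 314, 328, 364, 494, 504, 510, 533
The 2 values of 305 occupy positions 1–2 → each gets rank 1.
Group B values → pooled ranks: 504→7, 364→5, 305→1, 494→6, 533→9
Rank sum = 7 + 5 + 1 + 6 + 9 = 28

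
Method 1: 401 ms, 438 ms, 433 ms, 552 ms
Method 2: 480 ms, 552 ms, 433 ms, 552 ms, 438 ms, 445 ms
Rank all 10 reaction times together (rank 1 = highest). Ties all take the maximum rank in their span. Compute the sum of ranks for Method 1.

29

Sorted (descending): 552, 552, 552, 480, 445, 438, 438, 433, 433, 401
The 3 values of 552 occupy positions 1–3 → each gets rank 3.
The 2 values of 438 occupy positions 6–7 → each gets rank 7.
The 2 values of 433 occupy positions 8–9 → each gets rank 9.
Method 1 values → pooled ranks: 401→10, 438→7, 433→9, 552→3
Rank sum = 10 + 7 + 9 + 3 = 29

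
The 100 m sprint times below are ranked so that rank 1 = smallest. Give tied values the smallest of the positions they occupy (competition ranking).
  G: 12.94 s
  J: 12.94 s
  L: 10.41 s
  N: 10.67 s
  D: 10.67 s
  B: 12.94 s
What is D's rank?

2

Sorted (ascending): 10.41, 10.67, 10.67, 12.94, 12.94, 12.94
The 2 values of 10.67 occupy positions 2–3 → each gets rank 2.
The 3 values of 12.94 occupy positions 4–6 → each gets rank 4.
D has value 10.67 s → rank 2.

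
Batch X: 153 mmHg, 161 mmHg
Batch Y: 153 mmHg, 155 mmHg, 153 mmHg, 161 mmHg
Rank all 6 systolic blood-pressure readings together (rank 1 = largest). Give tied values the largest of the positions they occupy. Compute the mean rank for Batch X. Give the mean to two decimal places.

Sorted (descending): 161, 161, 155, 153, 153, 153
The 2 values of 161 occupy positions 1–2 → each gets rank 2.
The 3 values of 153 occupy positions 4–6 → each gets rank 6.
Batch X values → pooled ranks: 153→6, 161→2
Mean rank = (6 + 2) / 2 = 4.00

4.00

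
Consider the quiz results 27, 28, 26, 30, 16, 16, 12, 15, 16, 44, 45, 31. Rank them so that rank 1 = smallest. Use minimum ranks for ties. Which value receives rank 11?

44

Sorted (ascending): 12, 15, 16, 16, 16, 26, 27, 28, 30, 31, 44, 45
The 3 values of 16 occupy positions 3–5 → each gets rank 3.
Rank 11 → value 44.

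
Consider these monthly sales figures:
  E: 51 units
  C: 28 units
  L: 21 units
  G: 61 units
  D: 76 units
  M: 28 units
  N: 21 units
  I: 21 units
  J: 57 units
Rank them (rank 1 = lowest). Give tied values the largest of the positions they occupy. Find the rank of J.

Sorted (ascending): 21, 21, 21, 28, 28, 51, 57, 61, 76
The 3 values of 21 occupy positions 1–3 → each gets rank 3.
The 2 values of 28 occupy positions 4–5 → each gets rank 5.
J has value 57 units → rank 7.

7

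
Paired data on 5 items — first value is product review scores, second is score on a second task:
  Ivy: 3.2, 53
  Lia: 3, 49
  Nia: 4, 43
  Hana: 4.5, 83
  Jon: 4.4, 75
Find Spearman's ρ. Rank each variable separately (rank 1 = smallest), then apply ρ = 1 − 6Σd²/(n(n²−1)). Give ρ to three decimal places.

0.700

Ranks of variable 1: 2, 1, 3, 5, 4
Ranks of variable 2: 3, 2, 1, 5, 4
d = r₁ − r₂: -1, -1, 2, 0, 0
d²: 1, 1, 4, 0, 0; Σd² = 6
ρ = 1 − 6·6/(5·24) = 1 − 36/120 = 0.700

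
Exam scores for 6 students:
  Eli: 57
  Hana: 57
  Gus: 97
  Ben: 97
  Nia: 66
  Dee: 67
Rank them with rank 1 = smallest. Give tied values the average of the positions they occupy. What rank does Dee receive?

Sorted (ascending): 57, 57, 66, 67, 97, 97
The 2 values of 57 occupy positions 1–2 → average rank (1+2)/2 = 1.5.
The 2 values of 97 occupy positions 5–6 → average rank (5+6)/2 = 5.5.
Dee has value 67 → rank 4.

4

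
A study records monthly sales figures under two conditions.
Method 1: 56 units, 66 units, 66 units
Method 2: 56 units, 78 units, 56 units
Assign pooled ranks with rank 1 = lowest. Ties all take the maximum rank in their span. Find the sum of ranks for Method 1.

Sorted (ascending): 56, 56, 56, 66, 66, 78
The 3 values of 56 occupy positions 1–3 → each gets rank 3.
The 2 values of 66 occupy positions 4–5 → each gets rank 5.
Method 1 values → pooled ranks: 56→3, 66→5, 66→5
Rank sum = 3 + 5 + 5 = 13

13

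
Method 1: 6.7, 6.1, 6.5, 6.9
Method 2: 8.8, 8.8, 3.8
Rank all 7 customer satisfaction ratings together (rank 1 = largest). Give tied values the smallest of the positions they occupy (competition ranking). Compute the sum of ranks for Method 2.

Sorted (descending): 8.8, 8.8, 6.9, 6.7, 6.5, 6.1, 3.8
The 2 values of 8.8 occupy positions 1–2 → each gets rank 1.
Method 2 values → pooled ranks: 8.8→1, 8.8→1, 3.8→7
Rank sum = 1 + 1 + 7 = 9

9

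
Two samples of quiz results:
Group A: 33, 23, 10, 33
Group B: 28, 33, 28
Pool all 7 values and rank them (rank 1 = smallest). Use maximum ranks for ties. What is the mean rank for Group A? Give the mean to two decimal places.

Sorted (ascending): 10, 23, 28, 28, 33, 33, 33
The 2 values of 28 occupy positions 3–4 → each gets rank 4.
The 3 values of 33 occupy positions 5–7 → each gets rank 7.
Group A values → pooled ranks: 33→7, 23→2, 10→1, 33→7
Mean rank = (7 + 2 + 1 + 7) / 4 = 4.25

4.25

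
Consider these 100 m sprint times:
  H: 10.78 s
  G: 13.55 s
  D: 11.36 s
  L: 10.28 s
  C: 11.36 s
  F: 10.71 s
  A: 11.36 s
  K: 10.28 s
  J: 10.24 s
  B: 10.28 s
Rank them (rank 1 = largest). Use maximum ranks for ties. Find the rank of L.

Sorted (descending): 13.55, 11.36, 11.36, 11.36, 10.78, 10.71, 10.28, 10.28, 10.28, 10.24
The 3 values of 11.36 occupy positions 2–4 → each gets rank 4.
The 3 values of 10.28 occupy positions 7–9 → each gets rank 9.
L has value 10.28 s → rank 9.

9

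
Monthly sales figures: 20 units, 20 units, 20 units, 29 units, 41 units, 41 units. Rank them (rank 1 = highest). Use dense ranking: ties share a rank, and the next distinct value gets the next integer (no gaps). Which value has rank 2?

Sorted (descending): 41, 41, 29, 20, 20, 20
The 2 values of 41 share dense rank 1.
The 3 values of 20 share dense rank 3.
Remaining distinct values take the next consecutive integers.
Rank 2 → value 29.

29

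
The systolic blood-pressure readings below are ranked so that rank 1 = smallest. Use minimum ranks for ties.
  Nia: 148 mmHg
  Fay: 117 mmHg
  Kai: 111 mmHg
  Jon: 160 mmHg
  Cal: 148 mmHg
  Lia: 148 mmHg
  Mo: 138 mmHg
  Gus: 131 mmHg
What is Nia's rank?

Sorted (ascending): 111, 117, 131, 138, 148, 148, 148, 160
The 3 values of 148 occupy positions 5–7 → each gets rank 5.
Nia has value 148 mmHg → rank 5.

5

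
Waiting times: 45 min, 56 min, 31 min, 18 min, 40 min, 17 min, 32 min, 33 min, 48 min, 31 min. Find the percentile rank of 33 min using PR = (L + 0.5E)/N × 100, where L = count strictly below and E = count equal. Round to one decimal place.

N = 10.
Strictly below 33: 5. Equal to 33: 1.
PR = (5 + 0.5·1)/10 × 100 = 55.0

55.0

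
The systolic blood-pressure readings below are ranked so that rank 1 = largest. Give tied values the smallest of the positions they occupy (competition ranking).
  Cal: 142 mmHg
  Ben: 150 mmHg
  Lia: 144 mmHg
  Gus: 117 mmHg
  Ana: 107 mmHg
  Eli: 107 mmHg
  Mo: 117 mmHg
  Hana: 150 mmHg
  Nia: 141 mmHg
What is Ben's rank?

1

Sorted (descending): 150, 150, 144, 142, 141, 117, 117, 107, 107
The 2 values of 150 occupy positions 1–2 → each gets rank 1.
The 2 values of 117 occupy positions 6–7 → each gets rank 6.
The 2 values of 107 occupy positions 8–9 → each gets rank 8.
Ben has value 150 mmHg → rank 1.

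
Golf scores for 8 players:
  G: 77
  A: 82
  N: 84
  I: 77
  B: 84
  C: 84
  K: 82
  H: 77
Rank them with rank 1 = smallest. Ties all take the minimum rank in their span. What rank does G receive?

Sorted (ascending): 77, 77, 77, 82, 82, 84, 84, 84
The 3 values of 77 occupy positions 1–3 → each gets rank 1.
The 2 values of 82 occupy positions 4–5 → each gets rank 4.
The 3 values of 84 occupy positions 6–8 → each gets rank 6.
G has value 77 → rank 1.

1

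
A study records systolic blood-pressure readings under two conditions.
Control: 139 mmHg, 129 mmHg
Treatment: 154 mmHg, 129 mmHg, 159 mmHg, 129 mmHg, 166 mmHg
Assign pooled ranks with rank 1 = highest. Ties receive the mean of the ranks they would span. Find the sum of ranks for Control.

10

Sorted (descending): 166, 159, 154, 139, 129, 129, 129
The 3 values of 129 occupy positions 5–7 → average rank 6.
Control values → pooled ranks: 139→4, 129→6
Rank sum = 4 + 6 = 10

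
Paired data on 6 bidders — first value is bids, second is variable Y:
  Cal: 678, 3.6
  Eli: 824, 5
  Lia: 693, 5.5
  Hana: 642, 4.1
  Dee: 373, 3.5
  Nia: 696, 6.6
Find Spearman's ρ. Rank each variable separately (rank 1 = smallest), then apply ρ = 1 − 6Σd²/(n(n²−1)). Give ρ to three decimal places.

Ranks of variable 1: 3, 6, 4, 2, 1, 5
Ranks of variable 2: 2, 4, 5, 3, 1, 6
d = r₁ − r₂: 1, 2, -1, -1, 0, -1
d²: 1, 4, 1, 1, 0, 1; Σd² = 8
ρ = 1 − 6·8/(6·35) = 1 − 48/210 = 0.771

0.771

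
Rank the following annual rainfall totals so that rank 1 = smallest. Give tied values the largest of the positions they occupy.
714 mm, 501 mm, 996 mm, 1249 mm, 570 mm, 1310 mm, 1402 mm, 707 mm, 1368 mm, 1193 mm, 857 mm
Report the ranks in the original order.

4, 1, 6, 8, 2, 9, 11, 3, 10, 7, 5

Sorted (ascending): 501, 570, 707, 714, 857, 996, 1193, 1249, 1310, 1368, 1402
No ties — each value takes its position as its rank.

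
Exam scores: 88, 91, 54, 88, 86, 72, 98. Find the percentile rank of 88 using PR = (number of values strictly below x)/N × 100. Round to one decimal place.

42.9

N = 7.
Strictly below 88: 3. Equal to 88: 2.
PR = 3/7 × 100 = 42.9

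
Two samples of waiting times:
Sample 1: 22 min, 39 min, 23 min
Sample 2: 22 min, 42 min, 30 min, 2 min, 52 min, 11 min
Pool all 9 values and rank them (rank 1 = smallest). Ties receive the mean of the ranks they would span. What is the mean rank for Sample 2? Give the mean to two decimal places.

4.92

Sorted (ascending): 2, 11, 22, 22, 23, 30, 39, 42, 52
The 2 values of 22 occupy positions 3–4 → average rank (3+4)/2 = 3.5.
Sample 2 values → pooled ranks: 22→3.5, 42→8, 30→6, 2→1, 52→9, 11→2
Mean rank = (3.5 + 8 + 6 + 1 + 9 + 2) / 6 = 4.92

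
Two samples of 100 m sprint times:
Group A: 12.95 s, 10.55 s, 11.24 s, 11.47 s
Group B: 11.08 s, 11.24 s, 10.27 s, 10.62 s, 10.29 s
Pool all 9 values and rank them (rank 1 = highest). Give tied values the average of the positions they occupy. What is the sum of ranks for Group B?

Sorted (descending): 12.95, 11.47, 11.24, 11.24, 11.08, 10.62, 10.55, 10.29, 10.27
The 2 values of 11.24 occupy positions 3–4 → average rank (3+4)/2 = 3.5.
Group B values → pooled ranks: 11.08→5, 11.24→3.5, 10.27→9, 10.62→6, 10.29→8
Rank sum = 5 + 3.5 + 9 + 6 + 8 = 31.5

31.5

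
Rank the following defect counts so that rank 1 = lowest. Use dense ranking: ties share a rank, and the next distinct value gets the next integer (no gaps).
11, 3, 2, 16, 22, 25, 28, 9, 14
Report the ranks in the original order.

4, 2, 1, 6, 7, 8, 9, 3, 5

Sorted (ascending): 2, 3, 9, 11, 14, 16, 22, 25, 28
No ties — each value takes its position as its rank.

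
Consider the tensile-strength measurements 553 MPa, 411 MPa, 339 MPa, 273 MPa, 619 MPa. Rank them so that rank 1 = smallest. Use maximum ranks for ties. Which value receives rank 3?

Sorted (ascending): 273, 339, 411, 553, 619
No ties — each value takes its position as its rank.
Rank 3 → value 411.

411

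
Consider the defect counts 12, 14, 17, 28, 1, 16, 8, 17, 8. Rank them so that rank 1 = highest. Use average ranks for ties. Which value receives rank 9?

1

Sorted (descending): 28, 17, 17, 16, 14, 12, 8, 8, 1
The 2 values of 17 occupy positions 2–3 → average rank (2+3)/2 = 2.5.
The 2 values of 8 occupy positions 7–8 → average rank (7+8)/2 = 7.5.
Rank 9 → value 1.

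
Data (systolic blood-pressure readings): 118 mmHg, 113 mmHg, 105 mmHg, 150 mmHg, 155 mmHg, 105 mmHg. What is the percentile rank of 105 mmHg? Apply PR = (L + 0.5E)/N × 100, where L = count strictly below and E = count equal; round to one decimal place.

16.7

N = 6.
Strictly below 105: 0. Equal to 105: 2.
PR = (0 + 0.5·2)/6 × 100 = 16.7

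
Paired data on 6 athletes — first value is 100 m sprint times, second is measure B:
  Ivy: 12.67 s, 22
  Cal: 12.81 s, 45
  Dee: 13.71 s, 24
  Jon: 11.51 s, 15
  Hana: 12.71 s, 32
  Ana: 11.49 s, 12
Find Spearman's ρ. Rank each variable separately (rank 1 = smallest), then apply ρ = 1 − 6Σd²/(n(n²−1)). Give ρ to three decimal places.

0.829

Ranks of variable 1: 3, 5, 6, 2, 4, 1
Ranks of variable 2: 3, 6, 4, 2, 5, 1
d = r₁ − r₂: 0, -1, 2, 0, -1, 0
d²: 0, 1, 4, 0, 1, 0; Σd² = 6
ρ = 1 − 6·6/(6·35) = 1 − 36/210 = 0.829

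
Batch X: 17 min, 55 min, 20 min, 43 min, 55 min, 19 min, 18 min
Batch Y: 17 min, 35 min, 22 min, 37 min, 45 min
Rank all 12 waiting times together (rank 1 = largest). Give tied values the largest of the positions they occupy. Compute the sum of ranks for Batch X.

Sorted (descending): 55, 55, 45, 43, 37, 35, 22, 20, 19, 18, 17, 17
The 2 values of 55 occupy positions 1–2 → each gets rank 2.
The 2 values of 17 occupy positions 11–12 → each gets rank 12.
Batch X values → pooled ranks: 17→12, 55→2, 20→8, 43→4, 55→2, 19→9, 18→10
Rank sum = 12 + 2 + 8 + 4 + 2 + 9 + 10 = 47

47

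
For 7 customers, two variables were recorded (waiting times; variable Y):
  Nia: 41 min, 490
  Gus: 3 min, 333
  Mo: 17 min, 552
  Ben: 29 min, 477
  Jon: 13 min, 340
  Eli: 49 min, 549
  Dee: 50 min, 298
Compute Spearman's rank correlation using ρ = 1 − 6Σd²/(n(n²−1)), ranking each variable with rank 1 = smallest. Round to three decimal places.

Ranks of variable 1: 5, 1, 3, 4, 2, 6, 7
Ranks of variable 2: 5, 2, 7, 4, 3, 6, 1
d = r₁ − r₂: 0, -1, -4, 0, -1, 0, 6
d²: 0, 1, 16, 0, 1, 0, 36; Σd² = 54
ρ = 1 − 6·54/(7·48) = 1 − 324/336 = 0.036

0.036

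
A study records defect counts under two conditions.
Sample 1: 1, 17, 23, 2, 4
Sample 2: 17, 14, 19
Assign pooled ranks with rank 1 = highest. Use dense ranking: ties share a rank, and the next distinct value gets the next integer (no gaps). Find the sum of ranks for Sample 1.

Sorted (descending): 23, 19, 17, 17, 14, 4, 2, 1
The 2 values of 17 share dense rank 3.
Remaining distinct values take the next consecutive integers.
Sample 1 values → pooled ranks: 1→7, 17→3, 23→1, 2→6, 4→5
Rank sum = 7 + 3 + 1 + 6 + 5 = 22

22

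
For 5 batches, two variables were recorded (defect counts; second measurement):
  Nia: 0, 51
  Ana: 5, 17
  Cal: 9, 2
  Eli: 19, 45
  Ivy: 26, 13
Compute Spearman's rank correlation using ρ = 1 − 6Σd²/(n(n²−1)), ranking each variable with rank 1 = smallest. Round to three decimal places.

-0.500

Ranks of variable 1: 1, 2, 3, 4, 5
Ranks of variable 2: 5, 3, 1, 4, 2
d = r₁ − r₂: -4, -1, 2, 0, 3
d²: 16, 1, 4, 0, 9; Σd² = 30
ρ = 1 − 6·30/(5·24) = 1 − 180/120 = -0.500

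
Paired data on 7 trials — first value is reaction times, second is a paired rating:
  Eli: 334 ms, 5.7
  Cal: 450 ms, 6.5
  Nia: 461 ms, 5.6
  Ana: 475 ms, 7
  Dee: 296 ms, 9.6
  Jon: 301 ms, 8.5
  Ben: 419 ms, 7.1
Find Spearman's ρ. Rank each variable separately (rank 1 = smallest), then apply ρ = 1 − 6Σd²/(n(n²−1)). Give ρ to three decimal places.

-0.643

Ranks of variable 1: 3, 5, 6, 7, 1, 2, 4
Ranks of variable 2: 2, 3, 1, 4, 7, 6, 5
d = r₁ − r₂: 1, 2, 5, 3, -6, -4, -1
d²: 1, 4, 25, 9, 36, 16, 1; Σd² = 92
ρ = 1 − 6·92/(7·48) = 1 − 552/336 = -0.643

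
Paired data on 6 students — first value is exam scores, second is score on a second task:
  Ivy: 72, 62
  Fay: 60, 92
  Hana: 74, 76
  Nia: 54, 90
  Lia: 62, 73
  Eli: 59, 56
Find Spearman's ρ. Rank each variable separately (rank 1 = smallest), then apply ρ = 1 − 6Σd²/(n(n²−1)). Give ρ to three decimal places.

-0.143

Ranks of variable 1: 5, 3, 6, 1, 4, 2
Ranks of variable 2: 2, 6, 4, 5, 3, 1
d = r₁ − r₂: 3, -3, 2, -4, 1, 1
d²: 9, 9, 4, 16, 1, 1; Σd² = 40
ρ = 1 − 6·40/(6·35) = 1 − 240/210 = -0.143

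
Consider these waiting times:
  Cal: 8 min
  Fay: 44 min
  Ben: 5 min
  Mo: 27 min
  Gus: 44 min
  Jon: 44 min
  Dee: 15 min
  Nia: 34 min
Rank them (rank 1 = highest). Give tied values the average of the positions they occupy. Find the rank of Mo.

5

Sorted (descending): 44, 44, 44, 34, 27, 15, 8, 5
The 3 values of 44 occupy positions 1–3 → average rank 2.
Mo has value 27 min → rank 5.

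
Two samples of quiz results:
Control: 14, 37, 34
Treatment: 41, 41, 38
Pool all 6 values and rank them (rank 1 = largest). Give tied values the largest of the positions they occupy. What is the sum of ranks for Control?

Sorted (descending): 41, 41, 38, 37, 34, 14
The 2 values of 41 occupy positions 1–2 → each gets rank 2.
Control values → pooled ranks: 14→6, 37→4, 34→5
Rank sum = 6 + 4 + 5 = 15

15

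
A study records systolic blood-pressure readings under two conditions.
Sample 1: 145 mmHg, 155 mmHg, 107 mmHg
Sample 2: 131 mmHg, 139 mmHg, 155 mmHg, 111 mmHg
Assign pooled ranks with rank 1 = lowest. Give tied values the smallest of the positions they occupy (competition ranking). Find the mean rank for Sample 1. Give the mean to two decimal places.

4.00

Sorted (ascending): 107, 111, 131, 139, 145, 155, 155
The 2 values of 155 occupy positions 6–7 → each gets rank 6.
Sample 1 values → pooled ranks: 145→5, 155→6, 107→1
Mean rank = (5 + 6 + 1) / 3 = 4.00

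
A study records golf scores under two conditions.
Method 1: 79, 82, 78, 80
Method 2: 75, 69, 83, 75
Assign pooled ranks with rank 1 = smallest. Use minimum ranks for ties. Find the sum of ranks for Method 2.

Sorted (ascending): 69, 75, 75, 78, 79, 80, 82, 83
The 2 values of 75 occupy positions 2–3 → each gets rank 2.
Method 2 values → pooled ranks: 75→2, 69→1, 83→8, 75→2
Rank sum = 2 + 1 + 8 + 2 = 13

13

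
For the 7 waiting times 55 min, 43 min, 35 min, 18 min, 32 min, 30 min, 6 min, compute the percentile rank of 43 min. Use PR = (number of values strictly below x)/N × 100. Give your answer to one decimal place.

N = 7.
Strictly below 43: 5. Equal to 43: 1.
PR = 5/7 × 100 = 71.4

71.4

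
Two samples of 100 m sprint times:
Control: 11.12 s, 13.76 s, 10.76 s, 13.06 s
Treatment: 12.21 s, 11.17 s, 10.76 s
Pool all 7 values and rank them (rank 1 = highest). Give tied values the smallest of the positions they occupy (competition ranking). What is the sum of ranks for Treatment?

13

Sorted (descending): 13.76, 13.06, 12.21, 11.17, 11.12, 10.76, 10.76
The 2 values of 10.76 occupy positions 6–7 → each gets rank 6.
Treatment values → pooled ranks: 12.21→3, 11.17→4, 10.76→6
Rank sum = 3 + 4 + 6 = 13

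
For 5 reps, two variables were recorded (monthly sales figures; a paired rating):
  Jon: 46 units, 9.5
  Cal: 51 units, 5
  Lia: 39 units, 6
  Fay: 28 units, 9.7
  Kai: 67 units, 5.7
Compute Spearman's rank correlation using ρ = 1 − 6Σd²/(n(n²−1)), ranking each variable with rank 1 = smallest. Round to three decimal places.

-0.800

Ranks of variable 1: 3, 4, 2, 1, 5
Ranks of variable 2: 4, 1, 3, 5, 2
d = r₁ − r₂: -1, 3, -1, -4, 3
d²: 1, 9, 1, 16, 9; Σd² = 36
ρ = 1 − 6·36/(5·24) = 1 − 216/120 = -0.800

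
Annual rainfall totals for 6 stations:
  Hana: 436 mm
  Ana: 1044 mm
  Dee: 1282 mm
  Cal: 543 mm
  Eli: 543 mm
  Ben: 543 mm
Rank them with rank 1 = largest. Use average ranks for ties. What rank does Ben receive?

4

Sorted (descending): 1282, 1044, 543, 543, 543, 436
The 3 values of 543 occupy positions 3–5 → average rank 4.
Ben has value 543 mm → rank 4.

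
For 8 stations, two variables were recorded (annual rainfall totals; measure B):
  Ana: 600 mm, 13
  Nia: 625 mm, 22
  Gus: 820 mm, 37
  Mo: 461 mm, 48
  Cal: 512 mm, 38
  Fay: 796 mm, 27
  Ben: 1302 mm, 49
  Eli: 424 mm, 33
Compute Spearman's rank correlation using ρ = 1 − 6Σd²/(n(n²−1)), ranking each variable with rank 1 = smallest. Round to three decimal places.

0.119

Ranks of variable 1: 4, 5, 7, 2, 3, 6, 8, 1
Ranks of variable 2: 1, 2, 5, 7, 6, 3, 8, 4
d = r₁ − r₂: 3, 3, 2, -5, -3, 3, 0, -3
d²: 9, 9, 4, 25, 9, 9, 0, 9; Σd² = 74
ρ = 1 − 6·74/(8·63) = 1 − 444/504 = 0.119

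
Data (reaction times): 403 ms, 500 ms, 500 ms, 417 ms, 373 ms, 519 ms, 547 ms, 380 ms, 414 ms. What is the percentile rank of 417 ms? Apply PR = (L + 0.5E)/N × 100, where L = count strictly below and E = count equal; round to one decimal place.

50.0

N = 9.
Strictly below 417: 4. Equal to 417: 1.
PR = (4 + 0.5·1)/9 × 100 = 50.0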